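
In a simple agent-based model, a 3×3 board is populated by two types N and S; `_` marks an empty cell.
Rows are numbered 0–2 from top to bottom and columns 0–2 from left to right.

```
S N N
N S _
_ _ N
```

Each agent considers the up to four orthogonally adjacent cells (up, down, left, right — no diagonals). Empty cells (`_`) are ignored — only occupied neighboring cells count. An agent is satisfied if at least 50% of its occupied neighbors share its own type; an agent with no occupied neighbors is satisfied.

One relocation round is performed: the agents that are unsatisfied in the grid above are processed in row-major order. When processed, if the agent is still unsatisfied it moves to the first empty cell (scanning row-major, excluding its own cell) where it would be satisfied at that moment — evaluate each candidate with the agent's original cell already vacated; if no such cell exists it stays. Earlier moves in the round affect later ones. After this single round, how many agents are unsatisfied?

1

Initially unsatisfied (in order): (0,0), (0,1), (1,0), (1,1).
  (0,0) → (2,1).
  (0,1): now satisfied by earlier moves; stays.
  (1,0) → (0,0).
  (1,1): now satisfied by earlier moves; stays.
Resulting grid:
N N N
_ S _
_ S N
Unsatisfied now: (2,2).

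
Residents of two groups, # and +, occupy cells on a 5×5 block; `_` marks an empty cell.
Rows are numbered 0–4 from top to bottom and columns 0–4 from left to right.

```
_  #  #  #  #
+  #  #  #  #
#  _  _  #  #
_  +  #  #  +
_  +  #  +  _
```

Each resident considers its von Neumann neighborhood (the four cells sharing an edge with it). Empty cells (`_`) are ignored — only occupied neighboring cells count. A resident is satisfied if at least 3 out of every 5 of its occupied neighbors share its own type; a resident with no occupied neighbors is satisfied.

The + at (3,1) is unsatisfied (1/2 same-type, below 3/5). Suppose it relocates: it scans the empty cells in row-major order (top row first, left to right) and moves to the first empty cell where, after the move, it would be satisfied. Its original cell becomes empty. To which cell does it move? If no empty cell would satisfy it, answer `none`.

Vacating (3,1). Empty cells in order:
  (0,0): 1/2 same-type → still unsatisfied.
  (2,1): 0/2 same-type → still unsatisfied.
  (2,2): 0/3 same-type → still unsatisfied.
  (3,0): 0/1 same-type → still unsatisfied.
  (4,0): 1/1 same-type → satisfied — stop here.

(4,0)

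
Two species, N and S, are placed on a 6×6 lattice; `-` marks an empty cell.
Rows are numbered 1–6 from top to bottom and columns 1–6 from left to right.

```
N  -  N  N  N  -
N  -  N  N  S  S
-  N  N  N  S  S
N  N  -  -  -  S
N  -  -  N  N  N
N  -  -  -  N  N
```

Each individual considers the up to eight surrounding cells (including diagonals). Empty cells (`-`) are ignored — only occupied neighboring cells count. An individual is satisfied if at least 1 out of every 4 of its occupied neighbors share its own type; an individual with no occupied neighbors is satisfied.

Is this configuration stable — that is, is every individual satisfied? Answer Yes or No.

Yes

Row 1: (1,1)N 1/1 ✓ · (1,3)N 3/3 ✓ · (1,4)N 4/5 ✓ · (1,5)N 2/4 ✓
Row 2: (2,1)N 2/2 ✓ · (2,3)N 6/6 ✓ · (2,4)N 6/8 ✓ · (2,5)S 3/7 ✓ · (2,6)S 3/4 ✓
Row 3: (3,2)N 5/5 ✓ · (3,3)N 5/5 ✓ · (3,4)N 3/5 ✓ · (3,5)S 4/6 ✓ · (3,6)S 4/4 ✓
Row 4: (4,1)N 3/3 ✓ · (4,2)N 4/4 ✓ · (4,6)S 2/4 ✓
Row 5: (5,1)N 3/3 ✓ · (5,4)N 2/2 ✓ · (5,5)N 4/5 ✓ · (5,6)N 3/4 ✓
Row 6: (6,1)N 1/1 ✓ · (6,5)N 4/4 ✓ · (6,6)N 3/3 ✓
All meet the threshold, so the configuration is stable.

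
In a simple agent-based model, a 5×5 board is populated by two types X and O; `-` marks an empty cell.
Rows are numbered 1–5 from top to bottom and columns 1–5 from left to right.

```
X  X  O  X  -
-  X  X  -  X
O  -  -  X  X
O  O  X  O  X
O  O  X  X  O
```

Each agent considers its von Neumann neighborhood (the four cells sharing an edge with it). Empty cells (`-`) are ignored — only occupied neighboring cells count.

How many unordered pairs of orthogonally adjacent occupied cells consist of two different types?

11

Scan each occupied cell's neighbors to the right and below so each pair is counted once.
Row 1: X(1,1)–X(1,2)= X(1,2)–O(1,3)≠ X(1,2)–X(2,2)= O(1,3)–X(1,4)≠ O(1,3)–X(2,3)≠  → 3/5 unlike.
Row 2: X(2,2)–X(2,3)= X(2,5)–X(3,5)=  → 0/2 unlike.
Row 3: O(3,1)–O(4,1)= X(3,4)–X(3,5)= X(3,4)–O(4,4)≠ X(3,5)–X(4,5)=  → 1/4 unlike.
Row 4: O(4,1)–O(4,2)= O(4,1)–O(5,1)= O(4,2)–X(4,3)≠ O(4,2)–O(5,2)= X(4,3)–O(4,4)≠ X(4,3)–X(5,3)= O(4,4)–X(4,5)≠ O(4,4)–X(5,4)≠ X(4,5)–O(5,5)≠  → 5/9 unlike.
Row 5: O(5,1)–O(5,2)= O(5,2)–X(5,3)≠ X(5,3)–X(5,4)= X(5,4)–O(5,5)≠  → 2/4 unlike.
Total adjacent occupied pairs: 24; unlike-type pairs: 11.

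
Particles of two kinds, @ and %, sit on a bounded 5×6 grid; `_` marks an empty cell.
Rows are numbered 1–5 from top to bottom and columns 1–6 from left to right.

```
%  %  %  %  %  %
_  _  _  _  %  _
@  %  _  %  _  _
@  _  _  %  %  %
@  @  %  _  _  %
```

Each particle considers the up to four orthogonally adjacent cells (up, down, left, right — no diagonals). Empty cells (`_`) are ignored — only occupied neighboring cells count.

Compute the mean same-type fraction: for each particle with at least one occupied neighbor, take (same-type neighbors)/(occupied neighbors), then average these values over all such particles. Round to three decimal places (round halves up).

Row 1: (1,1)% 1/1 · (1,2)% 2/2 · (1,3)% 2/2 · (1,4)% 2/2 · (1,5)% 3/3 · (1,6)% 1/1
Row 2: (2,5)% 1/1
Row 3: (3,1)@ 1/2 · (3,2)% 0/1 · (3,4)% 1/1
Row 4: (4,1)@ 2/2 · (4,4)% 2/2 · (4,5)% 2/2 · (4,6)% 2/2
Row 5: (5,1)@ 2/2 · (5,2)@ 1/2 · (5,3)% 0/1 · (5,6)% 1/1
Sum over 18 particles: 1/1 + 2/2 + 2/2 + 2/2 + 3/3 + 1/1 + 1/1 + 1/2 + 0/1 + 1/1 + 2/2 + 2/2 + 2/2 + 2/2 + 2/2 + 1/2 + 0/1 + 1/1 = 15; mean = 15 ÷ 18 = 5/6 = 0.833333… → 0.833.

0.833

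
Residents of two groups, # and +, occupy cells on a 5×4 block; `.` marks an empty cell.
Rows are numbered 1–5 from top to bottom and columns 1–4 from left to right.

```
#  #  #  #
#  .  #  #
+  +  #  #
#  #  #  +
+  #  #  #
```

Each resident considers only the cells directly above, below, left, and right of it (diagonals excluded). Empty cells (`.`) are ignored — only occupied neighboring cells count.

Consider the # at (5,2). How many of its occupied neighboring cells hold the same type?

Occupied neighbors of (5,2): (4,2)=#, (5,1)=+, (5,3)=#.
Same type (#): 2 of 3.

2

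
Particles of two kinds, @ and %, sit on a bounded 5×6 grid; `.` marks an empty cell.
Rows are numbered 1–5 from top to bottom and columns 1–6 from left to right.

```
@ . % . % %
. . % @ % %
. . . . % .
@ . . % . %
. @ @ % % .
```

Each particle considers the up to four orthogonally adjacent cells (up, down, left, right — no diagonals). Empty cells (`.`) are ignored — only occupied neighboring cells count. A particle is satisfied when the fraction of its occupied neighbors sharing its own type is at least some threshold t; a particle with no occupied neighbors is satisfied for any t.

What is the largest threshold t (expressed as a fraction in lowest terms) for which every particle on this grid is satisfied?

0/1

Row 1: (1,1)@ — no occupied neighbors · (1,3)% 1/1 · (1,5)% 2/2 · (1,6)% 2/2
Row 2: (2,3)% 1/2 · (2,4)@ 0/2 · (2,5)% 3/4 · (2,6)% 2/2
Row 3: (3,5)% 1/1
Row 4: (4,1)@ — no occupied neighbors · (4,4)% 1/1 · (4,6)% — no occupied neighbors
Row 5: (5,2)@ 1/1 · (5,3)@ 1/2 · (5,4)% 2/3 · (5,5)% 1/1
The smallest same-type fraction is 0/2 at (2,4), which reduces to 0/1. Any threshold above that leaves this particle unsatisfied.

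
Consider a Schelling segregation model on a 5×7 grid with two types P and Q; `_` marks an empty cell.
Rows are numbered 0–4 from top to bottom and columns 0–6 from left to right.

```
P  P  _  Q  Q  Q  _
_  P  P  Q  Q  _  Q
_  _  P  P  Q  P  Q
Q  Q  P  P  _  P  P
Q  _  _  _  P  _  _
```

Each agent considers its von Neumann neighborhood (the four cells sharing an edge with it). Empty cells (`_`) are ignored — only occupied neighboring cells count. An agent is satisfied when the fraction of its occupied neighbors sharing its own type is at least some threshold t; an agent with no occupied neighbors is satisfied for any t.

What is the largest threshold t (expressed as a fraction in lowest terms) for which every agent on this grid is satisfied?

1/3

Row 0: (0,0)P 1/1 · (0,1)P 2/2 · (0,3)Q 2/2 · (0,4)Q 3/3 · (0,5)Q 1/1
Row 1: (1,1)P 2/2 · (1,2)P 2/3 · (1,3)Q 2/4 · (1,4)Q 3/3 · (1,6)Q 1/1
Row 2: (2,2)P 3/3 · (2,3)P 2/4 · (2,4)Q 1/3 · (2,5)P 1/3 · (2,6)Q 1/3
Row 3: (3,0)Q 2/2 · (3,1)Q 1/2 · (3,2)P 2/3 · (3,3)P 2/2 · (3,5)P 2/2 · (3,6)P 1/2
Row 4: (4,0)Q 1/1 · (4,4)P — no occupied neighbors
The smallest same-type fraction is 1/3 at (2,4), which reduces to 1/3. Any threshold above that leaves this agent unsatisfied.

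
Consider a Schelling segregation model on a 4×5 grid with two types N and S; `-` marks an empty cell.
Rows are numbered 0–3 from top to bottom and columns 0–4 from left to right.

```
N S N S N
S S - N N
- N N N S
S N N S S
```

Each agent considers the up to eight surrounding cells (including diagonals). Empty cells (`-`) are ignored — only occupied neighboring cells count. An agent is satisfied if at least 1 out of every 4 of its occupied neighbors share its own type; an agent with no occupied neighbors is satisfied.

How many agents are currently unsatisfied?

3

Row 0: (0,0)N 0/3 not · (0,1)S 2/4 satisfied · (0,2)N 1/4 satisfied · (0,3)S 0/4 not · (0,4)N 2/3 satisfied
Row 1: (1,0)S 2/4 satisfied · (1,1)S 2/6 satisfied · (1,3)N 5/7 satisfied · (1,4)N 3/5 satisfied
Row 2: (2,1)N 3/6 satisfied · (2,2)N 5/7 satisfied · (2,3)N 4/7 satisfied · (2,4)S 2/5 satisfied
Row 3: (3,0)S 0/2 not · (3,1)N 3/4 satisfied · (3,2)N 4/5 satisfied · (3,3)S 2/5 satisfied · (3,4)S 2/3 satisfied
Unsatisfied: (0,0), (0,3), (3,0) — 3 in total.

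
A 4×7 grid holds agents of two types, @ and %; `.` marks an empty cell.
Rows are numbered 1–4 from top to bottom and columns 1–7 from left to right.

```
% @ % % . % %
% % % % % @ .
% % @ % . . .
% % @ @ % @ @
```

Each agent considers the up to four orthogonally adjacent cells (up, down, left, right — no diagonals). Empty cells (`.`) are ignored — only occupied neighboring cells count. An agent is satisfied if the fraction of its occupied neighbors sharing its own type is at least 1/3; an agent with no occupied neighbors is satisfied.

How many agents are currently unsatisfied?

(1,1)% 1/2 ok
(1,2)@ 0/3 unhappy
(1,3)% 2/3 ok
(1,4)% 2/2 ok
(1,6)% 1/2 ok
(1,7)% 1/1 ok
(2,1)% 3/3 ok
(2,2)% 3/4 ok
(2,3)% 3/4 ok
(2,4)% 4/4 ok
(2,5)% 1/2 ok
(2,6)@ 0/2 unhappy
(3,1)% 3/3 ok
(3,2)% 3/4 ok
(3,3)@ 1/4 unhappy
(3,4)% 1/3 ok
(4,1)% 2/2 ok
(4,2)% 2/3 ok
(4,3)@ 2/3 ok
(4,4)@ 1/3 ok
(4,5)% 0/2 unhappy
(4,6)@ 1/2 ok
(4,7)@ 1/1 ok
Unsatisfied: (1,2), (2,6), (3,3), (4,5) — 4 in total.

4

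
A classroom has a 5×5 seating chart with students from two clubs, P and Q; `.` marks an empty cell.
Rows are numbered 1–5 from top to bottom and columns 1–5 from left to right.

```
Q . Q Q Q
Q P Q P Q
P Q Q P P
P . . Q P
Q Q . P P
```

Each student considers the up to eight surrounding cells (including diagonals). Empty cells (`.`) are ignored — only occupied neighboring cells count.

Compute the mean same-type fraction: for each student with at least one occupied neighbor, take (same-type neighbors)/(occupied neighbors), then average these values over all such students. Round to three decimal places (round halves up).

0.496

Row 1: (1,1)Q 1/2 · (1,3)Q 2/4 · (1,4)Q 4/5 · (1,5)Q 2/3
Row 2: (2,1)Q 2/4 · (2,2)P 1/7 · (2,3)Q 4/7 · (2,4)P 2/8 · (2,5)Q 2/5
Row 3: (3,1)P 2/4 · (3,2)Q 3/6 · (3,3)Q 3/6 · (3,4)P 3/7 · (3,5)P 3/5
Row 4: (4,1)P 1/4 · (4,4)Q 1/6 · (4,5)P 4/5
Row 5: (5,1)Q 1/2 · (5,2)Q 1/2 · (5,4)P 2/3 · (5,5)P 2/3
Sum over 21 students: 1/2 + 2/4 + 4/5 + 2/3 + 2/4 + 1/7 + 4/7 + 2/8 + 2/5 + 2/4 + 3/6 + 3/6 + 3/7 + 3/5 + 1/4 + 1/6 + 4/5 + 1/2 + 1/2 + 2/3 + 2/3 = 1093/105; mean = 1093/105 ÷ 21 = 1093/2205 = 0.495691… → 0.496.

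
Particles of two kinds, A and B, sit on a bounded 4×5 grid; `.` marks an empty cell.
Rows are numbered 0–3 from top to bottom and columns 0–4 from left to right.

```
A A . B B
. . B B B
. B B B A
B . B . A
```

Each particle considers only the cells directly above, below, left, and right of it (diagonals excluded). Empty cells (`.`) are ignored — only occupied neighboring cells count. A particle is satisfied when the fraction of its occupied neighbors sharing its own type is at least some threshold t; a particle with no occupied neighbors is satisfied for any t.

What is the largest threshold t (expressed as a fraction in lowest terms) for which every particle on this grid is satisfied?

Row 0: (0,0)A 1/1 · (0,1)A 1/1 · (0,3)B 2/2 · (0,4)B 2/2
Row 1: (1,2)B 2/2 · (1,3)B 4/4 · (1,4)B 2/3
Row 2: (2,1)B 1/1 · (2,2)B 4/4 · (2,3)B 2/3 · (2,4)A 1/3
Row 3: (3,0)B — no occupied neighbors · (3,2)B 1/1 · (3,4)A 1/1
The smallest same-type fraction is 1/3 at (2,4), which reduces to 1/3. Any threshold above that leaves this particle unsatisfied.

1/3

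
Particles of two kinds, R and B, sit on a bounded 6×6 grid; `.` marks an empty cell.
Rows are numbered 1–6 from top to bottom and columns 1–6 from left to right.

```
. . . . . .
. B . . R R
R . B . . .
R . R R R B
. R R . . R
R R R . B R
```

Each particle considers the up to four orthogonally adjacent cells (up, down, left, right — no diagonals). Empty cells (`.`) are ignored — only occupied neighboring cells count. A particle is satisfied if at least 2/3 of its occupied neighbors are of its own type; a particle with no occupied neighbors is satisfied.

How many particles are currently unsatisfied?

Row 2: (2,2)B 0/0 satisfied · (2,5)R 1/1 satisfied · (2,6)R 1/1 satisfied
Row 3: (3,1)R 1/1 satisfied · (3,3)B 0/1 not
Row 4: (4,1)R 1/1 satisfied · (4,3)R 2/3 satisfied · (4,4)R 2/2 satisfied · (4,5)R 1/2 not · (4,6)B 0/2 not
Row 5: (5,2)R 2/2 satisfied · (5,3)R 3/3 satisfied · (5,6)R 1/2 not
Row 6: (6,1)R 1/1 satisfied · (6,2)R 3/3 satisfied · (6,3)R 2/2 satisfied · (6,5)B 0/1 not · (6,6)R 1/2 not
Unsatisfied: (3,3), (4,5), (4,6), (5,6), (6,5), (6,6) — 6 in total.

6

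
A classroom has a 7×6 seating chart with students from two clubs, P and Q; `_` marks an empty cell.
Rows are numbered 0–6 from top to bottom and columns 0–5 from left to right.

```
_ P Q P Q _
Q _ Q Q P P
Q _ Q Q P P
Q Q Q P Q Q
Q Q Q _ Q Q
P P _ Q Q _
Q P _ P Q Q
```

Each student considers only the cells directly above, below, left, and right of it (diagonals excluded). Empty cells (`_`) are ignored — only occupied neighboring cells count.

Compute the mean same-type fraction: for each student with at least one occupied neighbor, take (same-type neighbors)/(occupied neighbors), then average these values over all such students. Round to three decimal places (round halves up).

(0,1)P 0/1
(0,2)Q 1/3
(0,3)P 0/3
(0,4)Q 0/2
(1,0)Q 1/1
(1,2)Q 3/3
(1,3)Q 2/4
(1,4)P 2/4
(1,5)P 2/2
(2,0)Q 2/2
(2,2)Q 3/3
(2,3)Q 2/4
(2,4)P 2/4
(2,5)P 2/3
(3,0)Q 3/3
(3,1)Q 3/3
(3,2)Q 3/4
(3,3)P 0/3
(3,4)Q 2/4
(3,5)Q 2/3
(4,0)Q 2/3
(4,1)Q 3/4
(4,2)Q 2/2
(4,4)Q 3/3
(4,5)Q 2/2
(5,0)P 1/3
(5,1)P 2/3
(5,3)Q 1/2
(5,4)Q 3/3
(6,0)Q 0/2
(6,1)P 1/2
(6,3)P 0/2
(6,4)Q 2/3
(6,5)Q 1/1
Sum over 34 students: 0/1 + 1/3 + 0/3 + 0/2 + 1/1 + 3/3 + 2/4 + 2/4 + 2/2 + 2/2 + 3/3 + 2/4 + 2/4 + 2/3 + 3/3 + 3/3 + 3/4 + 0/3 + 2/4 + 2/3 + 2/3 + 3/4 + 2/2 + 3/3 + 2/2 + 1/3 + 2/3 + 1/2 + 3/3 + 0/2 + 1/2 + 0/2 + 2/3 + 1/1 = 21; mean = 21 ÷ 34 = 21/34 = 0.617647… → 0.618.

0.618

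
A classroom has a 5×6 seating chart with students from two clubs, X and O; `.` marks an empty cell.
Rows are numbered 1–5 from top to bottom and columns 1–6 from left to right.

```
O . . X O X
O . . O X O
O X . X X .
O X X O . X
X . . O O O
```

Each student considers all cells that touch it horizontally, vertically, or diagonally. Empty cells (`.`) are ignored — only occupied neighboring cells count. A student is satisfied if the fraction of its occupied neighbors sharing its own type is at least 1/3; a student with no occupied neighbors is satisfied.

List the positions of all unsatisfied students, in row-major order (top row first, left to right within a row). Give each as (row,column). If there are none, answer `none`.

Row 1: (1,1)O 1/1 ok · (1,4)X 1/3 ok · (1,5)O 2/5 ok · (1,6)X 1/3 ok
Row 2: (2,1)O 2/3 ok · (2,4)O 1/5 unhappy · (2,5)X 4/7 ok · (2,6)O 1/4 unhappy
Row 3: (3,1)O 2/4 ok · (3,2)X 2/5 ok · (3,4)X 3/5 ok · (3,5)X 3/6 ok
Row 4: (4,1)O 1/4 unhappy · (4,2)X 3/5 ok · (4,3)X 3/5 ok · (4,4)O 2/5 ok · (4,6)X 1/3 ok
Row 5: (5,1)X 1/2 ok · (5,4)O 2/3 ok · (5,5)O 3/4 ok · (5,6)O 1/2 ok

(2,4), (2,6), (4,1)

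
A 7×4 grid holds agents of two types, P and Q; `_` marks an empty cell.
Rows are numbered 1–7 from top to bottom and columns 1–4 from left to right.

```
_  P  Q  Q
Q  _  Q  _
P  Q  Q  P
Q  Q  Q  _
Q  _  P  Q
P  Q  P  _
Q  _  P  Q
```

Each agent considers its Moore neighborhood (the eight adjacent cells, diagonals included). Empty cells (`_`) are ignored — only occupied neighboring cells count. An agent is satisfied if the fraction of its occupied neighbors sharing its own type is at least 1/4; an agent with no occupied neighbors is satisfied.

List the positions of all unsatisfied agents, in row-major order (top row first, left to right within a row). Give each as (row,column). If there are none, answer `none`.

(1,2), (3,1), (3,4), (5,3), (6,1), (7,4)

(1,2)P 0/3 ✗
(1,3)Q 2/3 ✓
(1,4)Q 2/2 ✓
(2,1)Q 1/3 ✓
(2,3)Q 4/6 ✓
(3,1)P 0/4 ✗
(3,2)Q 6/7 ✓
(3,3)Q 4/5 ✓
(3,4)P 0/3 ✗
(4,1)Q 3/4 ✓
(4,2)Q 5/7 ✓
(4,3)Q 4/6 ✓
(5,1)Q 3/4 ✓
(5,3)P 1/5 ✗
(5,4)Q 1/3 ✓
(6,1)P 0/3 ✗
(6,2)Q 2/6 ✓
(6,3)P 2/5 ✓
(7,1)Q 1/2 ✓
(7,3)P 1/3 ✓
(7,4)Q 0/2 ✗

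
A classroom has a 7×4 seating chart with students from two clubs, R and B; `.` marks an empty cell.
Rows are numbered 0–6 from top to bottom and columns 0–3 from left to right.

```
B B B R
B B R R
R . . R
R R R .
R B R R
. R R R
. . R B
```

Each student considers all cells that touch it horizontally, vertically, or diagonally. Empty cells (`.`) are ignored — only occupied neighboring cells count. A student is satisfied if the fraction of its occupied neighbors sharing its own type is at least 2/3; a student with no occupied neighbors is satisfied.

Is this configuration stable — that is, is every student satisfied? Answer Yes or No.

No

(0,0)B 3/3 satisfied
(0,1)B 4/5 satisfied
(0,2)B 2/5 not
(0,3)R 2/3 satisfied
(1,0)B 3/4 satisfied
(1,1)B 4/6 satisfied
(1,2)R 3/6 not
(1,3)R 3/4 satisfied
(2,0)R 2/4 not
(2,3)R 3/3 satisfied
(3,0)R 3/4 satisfied
(3,1)R 5/6 satisfied
(3,2)R 4/5 satisfied
(4,0)R 3/4 satisfied
(4,1)B 0/7 not
(4,2)R 6/7 satisfied
(4,3)R 4/4 satisfied
(5,1)R 4/5 satisfied
(5,2)R 5/7 satisfied
(5,3)R 4/5 satisfied
(6,2)R 3/4 satisfied
(6,3)B 0/3 not
For instance (0,2) has only 2/5 same-type neighbors, below 2/3.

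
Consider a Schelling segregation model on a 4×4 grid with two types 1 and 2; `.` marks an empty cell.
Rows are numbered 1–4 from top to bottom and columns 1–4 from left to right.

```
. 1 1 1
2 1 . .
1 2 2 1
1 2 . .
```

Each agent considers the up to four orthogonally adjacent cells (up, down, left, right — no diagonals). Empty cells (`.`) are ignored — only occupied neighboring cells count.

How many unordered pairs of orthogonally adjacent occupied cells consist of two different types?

Scan each occupied cell's neighbors to the right and below so each pair is counted once.
From row 1: 0 unlike of 3 pairs (running 0/3).
From row 2: 3 unlike of 3 pairs (running 3/6).
From row 3: 2 unlike of 5 pairs (running 5/11).
From row 4: 1 unlike of 1 pairs (running 6/12).
Total adjacent occupied pairs: 12; unlike-type pairs: 6.

6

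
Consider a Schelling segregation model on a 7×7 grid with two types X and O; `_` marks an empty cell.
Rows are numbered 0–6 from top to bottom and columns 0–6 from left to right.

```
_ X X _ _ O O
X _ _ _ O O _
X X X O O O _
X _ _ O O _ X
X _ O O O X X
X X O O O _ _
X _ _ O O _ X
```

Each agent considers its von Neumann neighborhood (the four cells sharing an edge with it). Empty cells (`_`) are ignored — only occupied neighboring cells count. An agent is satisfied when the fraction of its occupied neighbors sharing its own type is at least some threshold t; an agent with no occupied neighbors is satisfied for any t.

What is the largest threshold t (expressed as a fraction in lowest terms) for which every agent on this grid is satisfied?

1/2

(0,1)X 1/1
(0,2)X 1/1
(0,5)O 2/2
(0,6)O 1/1
(1,0)X 1/1
(1,4)O 2/2
(1,5)O 3/3
(2,0)X 3/3
(2,1)X 2/2
(2,2)X 1/2
(2,3)O 2/3
(2,4)O 4/4
(2,5)O 2/2
(3,0)X 2/2
(3,3)O 3/3
(3,4)O 3/3
(3,6)X 1/1
(4,0)X 2/2
(4,2)O 2/2
(4,3)O 4/4
(4,4)O 3/4
(4,5)X 1/2
(4,6)X 2/2
(5,0)X 3/3
(5,1)X 1/2
(5,2)O 2/3
(5,3)O 4/4
(5,4)O 3/3
(6,0)X 1/1
(6,3)O 2/2
(6,4)O 2/2
(6,6)X — no occupied neighbors
The smallest same-type fraction is 1/2 at (2,2), which reduces to 1/2. Any threshold above that leaves this agent unsatisfied.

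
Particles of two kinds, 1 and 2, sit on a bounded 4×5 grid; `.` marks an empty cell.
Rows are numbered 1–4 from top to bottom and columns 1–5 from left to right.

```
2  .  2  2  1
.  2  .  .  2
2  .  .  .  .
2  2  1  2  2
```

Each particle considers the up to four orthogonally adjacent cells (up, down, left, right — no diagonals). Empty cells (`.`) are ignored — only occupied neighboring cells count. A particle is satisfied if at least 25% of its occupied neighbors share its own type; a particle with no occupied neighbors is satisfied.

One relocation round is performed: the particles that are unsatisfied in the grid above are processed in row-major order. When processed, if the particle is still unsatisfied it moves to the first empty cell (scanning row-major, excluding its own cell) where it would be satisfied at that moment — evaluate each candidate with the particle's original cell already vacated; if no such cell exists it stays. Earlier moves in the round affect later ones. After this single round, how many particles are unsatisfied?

Initially unsatisfied (in order): (1,5), (2,5), (4,3).
  (1,5) → (3,3).
  (2,5): now satisfied by earlier moves; stays.
  (4,3): now satisfied by earlier moves; stays.
Resulting grid:
2 . 2 2 .
. 2 . . 2
2 . 1 . .
2 2 1 2 2
All satisfied now.

0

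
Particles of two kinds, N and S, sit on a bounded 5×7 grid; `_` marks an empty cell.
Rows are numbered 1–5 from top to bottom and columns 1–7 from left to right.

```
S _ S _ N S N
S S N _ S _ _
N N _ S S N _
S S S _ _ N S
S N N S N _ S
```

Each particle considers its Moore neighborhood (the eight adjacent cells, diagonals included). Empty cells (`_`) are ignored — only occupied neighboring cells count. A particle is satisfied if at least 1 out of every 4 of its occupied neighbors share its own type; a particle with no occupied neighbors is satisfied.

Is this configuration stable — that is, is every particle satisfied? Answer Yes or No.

No

(1,1)S 2/2 ✓
(1,3)S 1/2 ✓
(1,5)N 0/2 ✗
(1,6)S 1/3 ✓
(1,7)N 0/1 ✗
(2,1)S 2/4 ✓
(2,2)S 3/6 ✓
(2,3)N 1/4 ✓
(2,5)S 3/5 ✓
(3,1)N 1/5 ✗
(3,2)N 2/7 ✓
(3,4)S 3/4 ✓
(3,5)S 2/4 ✓
(3,6)N 1/4 ✓
(4,1)S 2/5 ✓
(4,2)S 3/7 ✓
(4,3)S 3/6 ✓
(4,6)N 2/5 ✓
(4,7)S 1/3 ✓
(5,1)S 2/3 ✓
(5,2)N 1/5 ✗
(5,3)N 1/4 ✓
(5,4)S 1/3 ✓
(5,5)N 1/2 ✓
(5,7)S 1/2 ✓
For instance (1,5) has only 0/2 same-type neighbors, below 1/4.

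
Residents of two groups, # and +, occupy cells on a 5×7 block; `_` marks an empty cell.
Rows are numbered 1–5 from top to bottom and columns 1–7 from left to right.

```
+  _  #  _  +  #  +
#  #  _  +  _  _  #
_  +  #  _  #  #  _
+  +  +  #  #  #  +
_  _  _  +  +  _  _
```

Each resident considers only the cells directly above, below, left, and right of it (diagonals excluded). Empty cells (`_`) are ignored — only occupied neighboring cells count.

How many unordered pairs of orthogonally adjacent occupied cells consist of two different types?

Scan each occupied cell's neighbors to the right and below so each pair is counted once.
Row 1: +(1,1)–#(2,1)≠ +(1,5)–#(1,6)≠ #(1,6)–+(1,7)≠ +(1,7)–#(2,7)≠  → 4/4 unlike.
Row 2: #(2,1)–#(2,2)= #(2,2)–+(3,2)≠  → 1/2 unlike.
Row 3: +(3,2)–#(3,3)≠ +(3,2)–+(4,2)= #(3,3)–+(4,3)≠ #(3,5)–#(3,6)= #(3,5)–#(4,5)= #(3,6)–#(4,6)=  → 2/6 unlike.
Row 4: +(4,1)–+(4,2)= +(4,2)–+(4,3)= +(4,3)–#(4,4)≠ #(4,4)–#(4,5)= #(4,4)–+(5,4)≠ #(4,5)–#(4,6)= #(4,5)–+(5,5)≠ #(4,6)–+(4,7)≠  → 4/8 unlike.
Row 5: +(5,4)–+(5,5)=  → 0/1 unlike.
Total adjacent occupied pairs: 21; unlike-type pairs: 11.

11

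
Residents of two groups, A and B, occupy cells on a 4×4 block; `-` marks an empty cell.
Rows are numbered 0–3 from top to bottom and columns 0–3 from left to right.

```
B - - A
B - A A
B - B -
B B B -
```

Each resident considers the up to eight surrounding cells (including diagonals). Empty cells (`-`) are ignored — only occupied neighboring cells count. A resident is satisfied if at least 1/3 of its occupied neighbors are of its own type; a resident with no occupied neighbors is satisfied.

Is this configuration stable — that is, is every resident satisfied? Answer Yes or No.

(0,0)B 1/1 ok
(0,3)A 2/2 ok
(1,0)B 2/2 ok
(1,2)A 2/3 ok
(1,3)A 2/3 ok
(2,0)B 3/3 ok
(2,2)B 2/4 ok
(3,0)B 2/2 ok
(3,1)B 4/4 ok
(3,2)B 2/2 ok
All meet the threshold, so the configuration is stable.

Yes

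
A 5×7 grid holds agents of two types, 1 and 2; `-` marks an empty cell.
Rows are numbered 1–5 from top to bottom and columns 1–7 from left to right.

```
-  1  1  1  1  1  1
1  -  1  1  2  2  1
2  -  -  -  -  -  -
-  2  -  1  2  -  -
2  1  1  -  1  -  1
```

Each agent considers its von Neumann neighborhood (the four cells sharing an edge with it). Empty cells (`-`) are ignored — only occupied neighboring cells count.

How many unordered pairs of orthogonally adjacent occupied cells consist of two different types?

Scan each occupied cell's neighbors to the right and below so each pair is counted once.
Row 1: 1(1,2)–1(1,3)= 1(1,3)–1(1,4)= 1(1,3)–1(2,3)= 1(1,4)–1(1,5)= 1(1,4)–1(2,4)= 1(1,5)–1(1,6)= 1(1,5)–2(2,5)≠ 1(1,6)–1(1,7)= 1(1,6)–2(2,6)≠ 1(1,7)–1(2,7)=  → 2/10 unlike.
Row 2: 1(2,1)–2(3,1)≠ 1(2,3)–1(2,4)= 1(2,4)–2(2,5)≠ 2(2,5)–2(2,6)= 2(2,6)–1(2,7)≠  → 3/5 unlike.
Row 4: 2(4,2)–1(5,2)≠ 1(4,4)–2(4,5)≠ 2(4,5)–1(5,5)≠  → 3/3 unlike.
Row 5: 2(5,1)–1(5,2)≠ 1(5,2)–1(5,3)=  → 1/2 unlike.
Total adjacent occupied pairs: 20; unlike-type pairs: 9.

9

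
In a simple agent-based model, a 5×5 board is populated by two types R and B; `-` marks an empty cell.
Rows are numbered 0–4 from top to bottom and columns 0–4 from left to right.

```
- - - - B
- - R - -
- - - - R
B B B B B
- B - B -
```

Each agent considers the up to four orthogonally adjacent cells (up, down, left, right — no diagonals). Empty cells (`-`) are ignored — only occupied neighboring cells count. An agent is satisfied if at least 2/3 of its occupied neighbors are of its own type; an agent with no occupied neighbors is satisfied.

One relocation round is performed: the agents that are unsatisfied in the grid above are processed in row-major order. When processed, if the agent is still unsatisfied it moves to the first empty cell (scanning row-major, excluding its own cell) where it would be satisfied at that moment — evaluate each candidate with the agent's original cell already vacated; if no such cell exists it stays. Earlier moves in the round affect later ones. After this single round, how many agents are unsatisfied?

0

Initially unsatisfied (in order): (2,4), (3,4).
  (2,4) → (0,0).
  (3,4): now satisfied by earlier moves; stays.
Resulting grid:
R - - - B
- - R - -
- - - - -
B B B B B
- B - B -
All satisfied now.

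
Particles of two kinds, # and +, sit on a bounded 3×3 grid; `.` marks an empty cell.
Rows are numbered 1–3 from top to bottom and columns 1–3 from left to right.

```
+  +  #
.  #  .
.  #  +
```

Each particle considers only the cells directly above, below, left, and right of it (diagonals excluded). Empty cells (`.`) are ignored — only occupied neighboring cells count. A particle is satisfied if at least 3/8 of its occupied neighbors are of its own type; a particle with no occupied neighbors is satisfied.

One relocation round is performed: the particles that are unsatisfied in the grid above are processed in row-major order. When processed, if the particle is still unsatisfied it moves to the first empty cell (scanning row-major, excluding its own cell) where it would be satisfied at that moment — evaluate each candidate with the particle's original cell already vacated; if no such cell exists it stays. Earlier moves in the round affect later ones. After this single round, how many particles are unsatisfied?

0

Initially unsatisfied (in order): (1,2), (1,3), (3,3).
  (1,2) → (2,1).
  (1,3): now satisfied by earlier moves; stays.
  (3,3) → (3,1).
Resulting grid:
+ . #
+ # .
+ # .
All satisfied now.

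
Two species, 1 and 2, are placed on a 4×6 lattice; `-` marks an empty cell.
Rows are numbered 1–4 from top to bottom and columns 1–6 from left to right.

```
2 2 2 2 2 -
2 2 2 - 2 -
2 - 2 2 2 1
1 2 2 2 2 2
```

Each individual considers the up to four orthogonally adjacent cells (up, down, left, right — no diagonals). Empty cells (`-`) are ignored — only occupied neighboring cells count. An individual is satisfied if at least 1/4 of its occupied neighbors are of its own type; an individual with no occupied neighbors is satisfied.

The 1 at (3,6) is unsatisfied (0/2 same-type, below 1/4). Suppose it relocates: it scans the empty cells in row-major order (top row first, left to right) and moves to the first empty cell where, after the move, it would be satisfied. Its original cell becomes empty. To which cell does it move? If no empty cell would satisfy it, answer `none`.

none

Vacating (3,6). Empty cells in order:
  (1,6): 0/1 same-type → still unsatisfied.
  (2,4): 0/4 same-type → still unsatisfied.
  (2,6): 0/1 same-type → still unsatisfied.
  (3,2): 0/4 same-type → still unsatisfied.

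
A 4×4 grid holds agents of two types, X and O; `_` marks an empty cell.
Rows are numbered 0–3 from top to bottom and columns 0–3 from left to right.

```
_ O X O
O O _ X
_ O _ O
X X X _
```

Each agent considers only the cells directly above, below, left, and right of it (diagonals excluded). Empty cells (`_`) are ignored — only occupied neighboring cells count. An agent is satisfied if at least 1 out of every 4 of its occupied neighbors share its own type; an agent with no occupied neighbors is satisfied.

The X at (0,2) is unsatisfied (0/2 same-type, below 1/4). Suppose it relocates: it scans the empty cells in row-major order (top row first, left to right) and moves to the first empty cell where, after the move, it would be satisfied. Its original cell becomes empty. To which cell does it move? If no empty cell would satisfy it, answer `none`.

Vacating (0,2). Empty cells in order:
  (0,0): 0/2 same-type → still unsatisfied.
  (1,2): 1/2 same-type → satisfied — stop here.

(1,2)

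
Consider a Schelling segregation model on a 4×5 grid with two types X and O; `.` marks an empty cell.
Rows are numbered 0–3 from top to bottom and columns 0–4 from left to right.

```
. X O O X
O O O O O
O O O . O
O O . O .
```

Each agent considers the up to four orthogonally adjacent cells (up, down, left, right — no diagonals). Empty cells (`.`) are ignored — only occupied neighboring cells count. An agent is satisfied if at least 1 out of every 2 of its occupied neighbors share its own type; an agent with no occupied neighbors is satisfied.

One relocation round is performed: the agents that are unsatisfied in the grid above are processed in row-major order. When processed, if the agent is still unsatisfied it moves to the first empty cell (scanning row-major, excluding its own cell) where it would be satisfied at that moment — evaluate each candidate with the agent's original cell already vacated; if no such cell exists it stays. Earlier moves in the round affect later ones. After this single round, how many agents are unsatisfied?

Initially unsatisfied (in order): (0,1), (0,4).
  (0,1): no empty cell satisfies it; stays.
  (0,4) → (0,0).
Resulting grid:
X X O O .
O O O O O
O O O . O
O O . O .
Unsatisfied now: (0,1).

1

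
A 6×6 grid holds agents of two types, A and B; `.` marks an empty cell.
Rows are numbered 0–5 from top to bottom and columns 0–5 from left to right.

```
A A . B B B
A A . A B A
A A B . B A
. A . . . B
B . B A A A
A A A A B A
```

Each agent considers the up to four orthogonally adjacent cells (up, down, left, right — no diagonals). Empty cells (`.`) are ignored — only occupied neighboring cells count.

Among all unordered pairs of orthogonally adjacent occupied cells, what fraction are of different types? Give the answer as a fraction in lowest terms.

Scan each occupied cell's neighbors to the right and below so each pair is counted once.
Row 0: A(0,0)–A(0,1)= A(0,0)–A(1,0)= A(0,1)–A(1,1)= B(0,3)–B(0,4)= B(0,3)–A(1,3)≠ B(0,4)–B(0,5)= B(0,4)–B(1,4)= B(0,5)–A(1,5)≠  → 2/8 unlike.
Row 1: A(1,0)–A(1,1)= A(1,0)–A(2,0)= A(1,1)–A(2,1)= A(1,3)–B(1,4)≠ B(1,4)–A(1,5)≠ B(1,4)–B(2,4)= A(1,5)–A(2,5)=  → 2/7 unlike.
Row 2: A(2,0)–A(2,1)= A(2,1)–B(2,2)≠ A(2,1)–A(3,1)= B(2,4)–A(2,5)≠ A(2,5)–B(3,5)≠  → 3/5 unlike.
Row 3: B(3,5)–A(4,5)≠  → 1/1 unlike.
Row 4: B(4,0)–A(5,0)≠ B(4,2)–A(4,3)≠ B(4,2)–A(5,2)≠ A(4,3)–A(4,4)= A(4,3)–A(5,3)= A(4,4)–A(4,5)= A(4,4)–B(5,4)≠ A(4,5)–A(5,5)=  → 4/8 unlike.
Row 5: A(5,0)–A(5,1)= A(5,1)–A(5,2)= A(5,2)–A(5,3)= A(5,3)–B(5,4)≠ B(5,4)–A(5,5)≠  → 2/5 unlike.
Total adjacent occupied pairs: 34; unlike-type pairs: 14.
14/34 reduces to 7/17.

7/17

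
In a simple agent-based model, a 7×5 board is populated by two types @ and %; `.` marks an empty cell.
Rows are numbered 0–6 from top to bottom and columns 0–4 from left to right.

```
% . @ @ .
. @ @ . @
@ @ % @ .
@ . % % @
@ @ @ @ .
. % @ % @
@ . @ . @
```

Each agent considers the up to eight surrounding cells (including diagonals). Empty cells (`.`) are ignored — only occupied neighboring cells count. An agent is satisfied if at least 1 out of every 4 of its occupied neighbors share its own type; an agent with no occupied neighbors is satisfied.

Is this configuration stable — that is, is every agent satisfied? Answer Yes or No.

No

Row 0: (0,0)% 0/1 unhappy · (0,2)@ 3/3 ok · (0,3)@ 3/3 ok
Row 1: (1,1)@ 4/6 ok · (1,2)@ 5/6 ok · (1,4)@ 2/2 ok
Row 2: (2,0)@ 3/3 ok · (2,1)@ 4/6 ok · (2,2)% 2/6 ok · (2,3)@ 3/6 ok
Row 3: (3,0)@ 4/4 ok · (3,2)% 2/7 ok · (3,3)% 2/6 ok · (3,4)@ 2/3 ok
Row 4: (4,0)@ 2/3 ok · (4,1)@ 4/6 ok · (4,2)@ 3/7 ok · (4,3)@ 4/7 ok
Row 5: (5,1)% 0/6 unhappy · (5,2)@ 4/6 ok · (5,3)% 0/6 unhappy · (5,4)@ 2/3 ok
Row 6: (6,0)@ 0/1 unhappy · (6,2)@ 1/3 ok · (6,4)@ 1/2 ok
For instance (0,0) has only 0/1 same-type neighbors, below 1/4.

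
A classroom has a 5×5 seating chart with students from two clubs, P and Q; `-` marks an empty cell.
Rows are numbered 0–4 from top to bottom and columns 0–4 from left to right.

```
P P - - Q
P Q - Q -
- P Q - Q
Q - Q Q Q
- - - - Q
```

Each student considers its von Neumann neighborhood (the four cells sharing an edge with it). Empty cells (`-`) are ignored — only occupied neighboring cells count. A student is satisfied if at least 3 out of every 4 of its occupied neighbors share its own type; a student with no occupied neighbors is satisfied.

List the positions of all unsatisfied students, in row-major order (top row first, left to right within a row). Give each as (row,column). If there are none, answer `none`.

(0,1), (1,0), (1,1), (2,1), (2,2)

(0,0)P 2/2 satisfied
(0,1)P 1/2 not
(0,4)Q 0/0 satisfied
(1,0)P 1/2 not
(1,1)Q 0/3 not
(1,3)Q 0/0 satisfied
(2,1)P 0/2 not
(2,2)Q 1/2 not
(2,4)Q 1/1 satisfied
(3,0)Q 0/0 satisfied
(3,2)Q 2/2 satisfied
(3,3)Q 2/2 satisfied
(3,4)Q 3/3 satisfied
(4,4)Q 1/1 satisfied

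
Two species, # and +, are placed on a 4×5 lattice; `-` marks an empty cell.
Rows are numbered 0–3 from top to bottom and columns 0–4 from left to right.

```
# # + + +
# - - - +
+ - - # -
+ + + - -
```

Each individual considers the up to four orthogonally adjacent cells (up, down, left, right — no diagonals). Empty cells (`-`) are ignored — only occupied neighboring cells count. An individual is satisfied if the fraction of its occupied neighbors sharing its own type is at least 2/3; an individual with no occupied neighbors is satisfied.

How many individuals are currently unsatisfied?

(0,0)# 2/2 satisfied
(0,1)# 1/2 not
(0,2)+ 1/2 not
(0,3)+ 2/2 satisfied
(0,4)+ 2/2 satisfied
(1,0)# 1/2 not
(1,4)+ 1/1 satisfied
(2,0)+ 1/2 not
(2,3)# 0/0 satisfied
(3,0)+ 2/2 satisfied
(3,1)+ 2/2 satisfied
(3,2)+ 1/1 satisfied
Unsatisfied: (0,1), (0,2), (1,0), (2,0) — 4 in total.

4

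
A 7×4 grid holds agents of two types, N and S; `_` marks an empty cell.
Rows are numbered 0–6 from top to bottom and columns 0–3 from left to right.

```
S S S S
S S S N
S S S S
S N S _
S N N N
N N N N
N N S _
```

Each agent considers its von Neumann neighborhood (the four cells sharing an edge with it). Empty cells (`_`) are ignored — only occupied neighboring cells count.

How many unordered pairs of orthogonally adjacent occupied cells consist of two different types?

11

Scan each occupied cell's neighbors to the right and below so each pair is counted once.
Row 0: S(0,0)–S(0,1)= S(0,0)–S(1,0)= S(0,1)–S(0,2)= S(0,1)–S(1,1)= S(0,2)–S(0,3)= S(0,2)–S(1,2)= S(0,3)–N(1,3)≠  → 1/7 unlike.
Row 1: S(1,0)–S(1,1)= S(1,0)–S(2,0)= S(1,1)–S(1,2)= S(1,1)–S(2,1)= S(1,2)–N(1,3)≠ S(1,2)–S(2,2)= N(1,3)–S(2,3)≠  → 2/7 unlike.
Row 2: S(2,0)–S(2,1)= S(2,0)–S(3,0)= S(2,1)–S(2,2)= S(2,1)–N(3,1)≠ S(2,2)–S(2,3)= S(2,2)–S(3,2)=  → 1/6 unlike.
Row 3: S(3,0)–N(3,1)≠ S(3,0)–S(4,0)= N(3,1)–S(3,2)≠ N(3,1)–N(4,1)= S(3,2)–N(4,2)≠  → 3/5 unlike.
Row 4: S(4,0)–N(4,1)≠ S(4,0)–N(5,0)≠ N(4,1)–N(4,2)= N(4,1)–N(5,1)= N(4,2)–N(4,3)= N(4,2)–N(5,2)= N(4,3)–N(5,3)=  → 2/7 unlike.
Row 5: N(5,0)–N(5,1)= N(5,0)–N(6,0)= N(5,1)–N(5,2)= N(5,1)–N(6,1)= N(5,2)–N(5,3)= N(5,2)–S(6,2)≠  → 1/6 unlike.
Row 6: N(6,0)–N(6,1)= N(6,1)–S(6,2)≠  → 1/2 unlike.
Total adjacent occupied pairs: 40; unlike-type pairs: 11.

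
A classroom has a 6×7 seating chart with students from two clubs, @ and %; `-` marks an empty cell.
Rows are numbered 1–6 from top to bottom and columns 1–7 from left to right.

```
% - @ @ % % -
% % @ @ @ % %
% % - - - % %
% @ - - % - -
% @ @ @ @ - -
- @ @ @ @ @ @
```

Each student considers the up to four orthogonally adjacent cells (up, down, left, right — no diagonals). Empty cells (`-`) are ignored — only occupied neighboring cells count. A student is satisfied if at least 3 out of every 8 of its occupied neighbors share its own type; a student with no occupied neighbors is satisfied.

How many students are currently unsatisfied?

4

(1,1)% 1/1 ok
(1,3)@ 2/2 ok
(1,4)@ 2/3 ok
(1,5)% 1/3 unhappy
(1,6)% 2/2 ok
(2,1)% 3/3 ok
(2,2)% 2/3 ok
(2,3)@ 2/3 ok
(2,4)@ 3/3 ok
(2,5)@ 1/3 unhappy
(2,6)% 3/4 ok
(2,7)% 2/2 ok
(3,1)% 3/3 ok
(3,2)% 2/3 ok
(3,6)% 2/2 ok
(3,7)% 2/2 ok
(4,1)% 2/3 ok
(4,2)@ 1/3 unhappy
(4,5)% 0/1 unhappy
(5,1)% 1/2 ok
(5,2)@ 3/4 ok
(5,3)@ 3/3 ok
(5,4)@ 3/3 ok
(5,5)@ 2/3 ok
(6,2)@ 2/2 ok
(6,3)@ 3/3 ok
(6,4)@ 3/3 ok
(6,5)@ 3/3 ok
(6,6)@ 2/2 ok
(6,7)@ 1/1 ok
Unsatisfied: (1,5), (2,5), (4,2), (4,5) — 4 in total.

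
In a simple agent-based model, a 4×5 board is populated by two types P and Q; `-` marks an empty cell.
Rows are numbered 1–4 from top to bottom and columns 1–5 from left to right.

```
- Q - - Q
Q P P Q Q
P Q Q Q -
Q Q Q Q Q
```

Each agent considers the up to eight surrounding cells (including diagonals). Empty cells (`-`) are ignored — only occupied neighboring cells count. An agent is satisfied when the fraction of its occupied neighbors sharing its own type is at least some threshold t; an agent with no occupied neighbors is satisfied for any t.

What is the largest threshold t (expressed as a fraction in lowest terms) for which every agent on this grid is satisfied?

1/6

(1,2)Q 1/3
(1,5)Q 2/2
(2,1)Q 2/4
(2,2)P 2/6
(2,3)P 1/6
(2,4)Q 4/5
(2,5)Q 3/3
(3,1)P 1/5
(3,2)Q 5/8
(3,3)Q 6/8
(3,4)Q 6/7
(4,1)Q 2/3
(4,2)Q 4/5
(4,3)Q 5/5
(4,4)Q 4/4
(4,5)Q 2/2
The smallest same-type fraction is 1/6 at (2,3), which reduces to 1/6. Any threshold above that leaves this agent unsatisfied.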